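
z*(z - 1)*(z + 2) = z^3 + z^2 - 2*z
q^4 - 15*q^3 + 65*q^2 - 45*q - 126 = (q - 7)*(q - 6)*(q - 3)*(q + 1)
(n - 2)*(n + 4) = n^2 + 2*n - 8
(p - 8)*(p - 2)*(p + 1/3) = p^3 - 29*p^2/3 + 38*p/3 + 16/3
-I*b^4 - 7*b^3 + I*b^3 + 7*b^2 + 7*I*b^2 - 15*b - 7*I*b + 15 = (b - 1)*(b - 5*I)*(b - 3*I)*(-I*b + 1)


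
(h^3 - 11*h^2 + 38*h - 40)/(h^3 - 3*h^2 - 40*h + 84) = (h^2 - 9*h + 20)/(h^2 - h - 42)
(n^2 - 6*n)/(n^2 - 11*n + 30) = n/(n - 5)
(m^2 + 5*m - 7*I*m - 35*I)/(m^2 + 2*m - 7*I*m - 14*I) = (m + 5)/(m + 2)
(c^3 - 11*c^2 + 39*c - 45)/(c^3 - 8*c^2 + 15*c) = (c - 3)/c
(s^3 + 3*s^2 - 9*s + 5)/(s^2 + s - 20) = (s^2 - 2*s + 1)/(s - 4)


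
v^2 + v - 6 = (v - 2)*(v + 3)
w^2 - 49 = (w - 7)*(w + 7)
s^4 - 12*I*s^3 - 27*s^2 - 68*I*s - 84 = (s - 7*I)*(s - 6*I)*(s - I)*(s + 2*I)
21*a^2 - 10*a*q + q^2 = (-7*a + q)*(-3*a + q)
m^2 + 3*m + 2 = (m + 1)*(m + 2)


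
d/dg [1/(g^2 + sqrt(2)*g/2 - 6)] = 2*(-4*g - sqrt(2))/(2*g^2 + sqrt(2)*g - 12)^2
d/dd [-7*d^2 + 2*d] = 2 - 14*d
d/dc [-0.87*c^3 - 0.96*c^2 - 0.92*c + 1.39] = -2.61*c^2 - 1.92*c - 0.92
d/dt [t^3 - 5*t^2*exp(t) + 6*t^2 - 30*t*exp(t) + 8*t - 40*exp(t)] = -5*t^2*exp(t) + 3*t^2 - 40*t*exp(t) + 12*t - 70*exp(t) + 8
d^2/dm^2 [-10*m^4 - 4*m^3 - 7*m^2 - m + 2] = -120*m^2 - 24*m - 14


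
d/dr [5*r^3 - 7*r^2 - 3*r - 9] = 15*r^2 - 14*r - 3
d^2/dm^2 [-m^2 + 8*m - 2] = -2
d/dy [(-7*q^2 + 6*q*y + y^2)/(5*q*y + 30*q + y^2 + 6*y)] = (2*(3*q + y)*(5*q*y + 30*q + y^2 + 6*y) - (5*q + 2*y + 6)*(-7*q^2 + 6*q*y + y^2))/(5*q*y + 30*q + y^2 + 6*y)^2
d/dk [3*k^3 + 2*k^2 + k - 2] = 9*k^2 + 4*k + 1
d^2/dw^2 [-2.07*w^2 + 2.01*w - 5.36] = -4.14000000000000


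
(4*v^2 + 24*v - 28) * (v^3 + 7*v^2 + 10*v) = 4*v^5 + 52*v^4 + 180*v^3 + 44*v^2 - 280*v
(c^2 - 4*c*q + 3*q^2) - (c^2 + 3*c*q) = -7*c*q + 3*q^2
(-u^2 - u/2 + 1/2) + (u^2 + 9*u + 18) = 17*u/2 + 37/2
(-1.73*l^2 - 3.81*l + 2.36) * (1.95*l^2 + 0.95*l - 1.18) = -3.3735*l^4 - 9.073*l^3 + 3.0239*l^2 + 6.7378*l - 2.7848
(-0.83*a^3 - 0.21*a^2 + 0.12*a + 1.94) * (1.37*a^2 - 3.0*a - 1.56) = -1.1371*a^5 + 2.2023*a^4 + 2.0892*a^3 + 2.6254*a^2 - 6.0072*a - 3.0264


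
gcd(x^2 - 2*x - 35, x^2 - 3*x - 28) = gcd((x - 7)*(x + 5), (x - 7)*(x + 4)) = x - 7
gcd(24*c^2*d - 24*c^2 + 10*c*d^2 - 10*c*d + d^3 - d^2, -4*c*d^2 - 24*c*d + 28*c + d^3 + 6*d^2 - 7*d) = d - 1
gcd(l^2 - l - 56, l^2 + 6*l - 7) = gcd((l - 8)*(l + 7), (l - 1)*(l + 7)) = l + 7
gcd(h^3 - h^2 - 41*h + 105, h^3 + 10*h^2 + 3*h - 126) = h^2 + 4*h - 21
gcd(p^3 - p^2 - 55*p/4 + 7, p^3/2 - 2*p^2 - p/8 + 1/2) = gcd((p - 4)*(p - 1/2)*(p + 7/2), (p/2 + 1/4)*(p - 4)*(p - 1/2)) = p^2 - 9*p/2 + 2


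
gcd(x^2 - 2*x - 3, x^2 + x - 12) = x - 3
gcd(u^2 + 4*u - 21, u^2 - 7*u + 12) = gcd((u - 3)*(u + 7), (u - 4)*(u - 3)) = u - 3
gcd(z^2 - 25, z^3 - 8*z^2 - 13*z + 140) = z - 5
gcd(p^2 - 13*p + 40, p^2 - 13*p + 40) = p^2 - 13*p + 40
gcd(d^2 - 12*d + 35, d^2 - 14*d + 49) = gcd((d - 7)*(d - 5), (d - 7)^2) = d - 7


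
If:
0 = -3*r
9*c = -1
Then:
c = -1/9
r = 0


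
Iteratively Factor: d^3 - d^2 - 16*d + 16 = (d - 1)*(d^2 - 16) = (d - 4)*(d - 1)*(d + 4)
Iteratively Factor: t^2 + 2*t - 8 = (t + 4)*(t - 2)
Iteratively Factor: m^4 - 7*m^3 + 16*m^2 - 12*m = (m - 2)*(m^3 - 5*m^2 + 6*m) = (m - 2)^2*(m^2 - 3*m) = m*(m - 2)^2*(m - 3)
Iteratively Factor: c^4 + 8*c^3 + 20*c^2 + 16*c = (c + 2)*(c^3 + 6*c^2 + 8*c) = (c + 2)^2*(c^2 + 4*c) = (c + 2)^2*(c + 4)*(c)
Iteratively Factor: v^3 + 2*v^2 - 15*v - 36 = (v - 4)*(v^2 + 6*v + 9) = (v - 4)*(v + 3)*(v + 3)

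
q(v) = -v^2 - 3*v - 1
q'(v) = -2*v - 3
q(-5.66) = -16.06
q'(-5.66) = 8.32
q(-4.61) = -8.42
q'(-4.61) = 6.22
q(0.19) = -1.61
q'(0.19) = -3.38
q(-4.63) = -8.55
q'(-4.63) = 6.26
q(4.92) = -39.97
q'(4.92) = -12.84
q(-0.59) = 0.42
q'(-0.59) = -1.82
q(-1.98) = 1.02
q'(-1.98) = 0.96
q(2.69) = -16.31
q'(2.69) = -8.38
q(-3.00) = -1.00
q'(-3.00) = 3.00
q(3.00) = -19.00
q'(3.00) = -9.00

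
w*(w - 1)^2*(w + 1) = w^4 - w^3 - w^2 + w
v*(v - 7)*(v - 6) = v^3 - 13*v^2 + 42*v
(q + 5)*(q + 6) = q^2 + 11*q + 30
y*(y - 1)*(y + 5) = y^3 + 4*y^2 - 5*y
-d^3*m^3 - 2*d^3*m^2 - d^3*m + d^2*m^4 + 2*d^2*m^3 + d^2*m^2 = m*(-d + m)*(d*m + d)^2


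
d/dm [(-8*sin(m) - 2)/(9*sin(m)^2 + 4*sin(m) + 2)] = 4*(18*sin(m)^2 + 9*sin(m) - 2)*cos(m)/(9*sin(m)^2 + 4*sin(m) + 2)^2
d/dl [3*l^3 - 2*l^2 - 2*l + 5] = 9*l^2 - 4*l - 2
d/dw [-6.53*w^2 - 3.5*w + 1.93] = -13.06*w - 3.5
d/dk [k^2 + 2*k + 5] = 2*k + 2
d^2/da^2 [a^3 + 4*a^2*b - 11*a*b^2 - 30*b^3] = 6*a + 8*b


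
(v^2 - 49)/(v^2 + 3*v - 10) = (v^2 - 49)/(v^2 + 3*v - 10)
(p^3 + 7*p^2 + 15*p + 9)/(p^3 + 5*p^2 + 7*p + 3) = (p + 3)/(p + 1)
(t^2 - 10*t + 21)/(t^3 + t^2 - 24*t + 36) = (t - 7)/(t^2 + 4*t - 12)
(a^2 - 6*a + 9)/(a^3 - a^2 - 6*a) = (a - 3)/(a*(a + 2))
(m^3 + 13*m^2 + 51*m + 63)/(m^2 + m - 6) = (m^2 + 10*m + 21)/(m - 2)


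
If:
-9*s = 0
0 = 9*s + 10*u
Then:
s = 0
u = 0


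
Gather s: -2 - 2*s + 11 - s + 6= 15 - 3*s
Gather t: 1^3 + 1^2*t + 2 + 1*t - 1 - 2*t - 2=0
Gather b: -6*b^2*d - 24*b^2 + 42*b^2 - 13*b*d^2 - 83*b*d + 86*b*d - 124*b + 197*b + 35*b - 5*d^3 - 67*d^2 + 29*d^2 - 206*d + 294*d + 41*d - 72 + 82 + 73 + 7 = b^2*(18 - 6*d) + b*(-13*d^2 + 3*d + 108) - 5*d^3 - 38*d^2 + 129*d + 90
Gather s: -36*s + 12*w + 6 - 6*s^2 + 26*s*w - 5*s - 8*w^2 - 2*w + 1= -6*s^2 + s*(26*w - 41) - 8*w^2 + 10*w + 7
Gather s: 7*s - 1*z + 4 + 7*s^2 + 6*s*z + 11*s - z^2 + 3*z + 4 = 7*s^2 + s*(6*z + 18) - z^2 + 2*z + 8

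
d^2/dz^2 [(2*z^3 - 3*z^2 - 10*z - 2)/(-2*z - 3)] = 2*(-8*z^3 - 36*z^2 - 54*z - 25)/(8*z^3 + 36*z^2 + 54*z + 27)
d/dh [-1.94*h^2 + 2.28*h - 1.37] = 2.28 - 3.88*h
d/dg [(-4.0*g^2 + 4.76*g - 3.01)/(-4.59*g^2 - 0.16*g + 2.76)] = (22.4884*g^2 - 49.7118*g + 12.656)/(21.0681*g^4 + 1.4688*g^3 - 25.3112*g^2 - 0.8832*g + 7.6176)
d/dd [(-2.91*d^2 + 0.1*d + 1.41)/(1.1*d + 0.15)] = (-3.201*d^2 - 0.873*d - 1.536)/(1.21*d^2 + 0.33*d + 0.0225)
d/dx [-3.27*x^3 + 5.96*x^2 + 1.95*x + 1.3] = -9.81*x^2 + 11.92*x + 1.95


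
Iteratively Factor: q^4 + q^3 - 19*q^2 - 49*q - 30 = (q + 1)*(q^3 - 19*q - 30) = (q - 5)*(q + 1)*(q^2 + 5*q + 6) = (q - 5)*(q + 1)*(q + 2)*(q + 3)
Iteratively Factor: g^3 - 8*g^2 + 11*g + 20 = (g + 1)*(g^2 - 9*g + 20) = (g - 4)*(g + 1)*(g - 5)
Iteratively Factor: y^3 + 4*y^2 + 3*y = (y)*(y^2 + 4*y + 3) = y*(y + 3)*(y + 1)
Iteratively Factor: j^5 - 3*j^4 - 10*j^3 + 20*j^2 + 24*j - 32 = (j - 4)*(j^4 + j^3 - 6*j^2 - 4*j + 8) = (j - 4)*(j + 2)*(j^3 - j^2 - 4*j + 4) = (j - 4)*(j - 1)*(j + 2)*(j^2 - 4) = (j - 4)*(j - 1)*(j + 2)^2*(j - 2)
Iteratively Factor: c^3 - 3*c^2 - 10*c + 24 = (c + 3)*(c^2 - 6*c + 8) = (c - 4)*(c + 3)*(c - 2)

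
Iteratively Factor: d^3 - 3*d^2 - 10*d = (d - 5)*(d^2 + 2*d) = d*(d - 5)*(d + 2)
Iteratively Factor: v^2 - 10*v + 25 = (v - 5)*(v - 5)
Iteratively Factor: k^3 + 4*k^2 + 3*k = (k + 1)*(k^2 + 3*k) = (k + 1)*(k + 3)*(k)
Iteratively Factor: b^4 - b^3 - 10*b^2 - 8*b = (b)*(b^3 - b^2 - 10*b - 8) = b*(b + 1)*(b^2 - 2*b - 8) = b*(b + 1)*(b + 2)*(b - 4)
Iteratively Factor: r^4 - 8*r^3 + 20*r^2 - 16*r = (r)*(r^3 - 8*r^2 + 20*r - 16) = r*(r - 4)*(r^2 - 4*r + 4) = r*(r - 4)*(r - 2)*(r - 2)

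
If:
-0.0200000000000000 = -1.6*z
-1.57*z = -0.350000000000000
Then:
No Solution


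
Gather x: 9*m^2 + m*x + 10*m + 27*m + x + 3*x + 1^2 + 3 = 9*m^2 + 37*m + x*(m + 4) + 4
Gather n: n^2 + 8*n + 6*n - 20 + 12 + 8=n^2 + 14*n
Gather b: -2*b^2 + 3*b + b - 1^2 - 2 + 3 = -2*b^2 + 4*b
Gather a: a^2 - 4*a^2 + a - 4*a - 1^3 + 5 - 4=-3*a^2 - 3*a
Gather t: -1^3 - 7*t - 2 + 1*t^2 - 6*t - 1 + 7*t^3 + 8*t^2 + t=7*t^3 + 9*t^2 - 12*t - 4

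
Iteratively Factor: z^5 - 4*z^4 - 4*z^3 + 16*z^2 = (z + 2)*(z^4 - 6*z^3 + 8*z^2) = z*(z + 2)*(z^3 - 6*z^2 + 8*z) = z*(z - 4)*(z + 2)*(z^2 - 2*z) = z^2*(z - 4)*(z + 2)*(z - 2)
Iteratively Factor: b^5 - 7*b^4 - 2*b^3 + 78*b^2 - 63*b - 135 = (b - 3)*(b^4 - 4*b^3 - 14*b^2 + 36*b + 45) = (b - 5)*(b - 3)*(b^3 + b^2 - 9*b - 9) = (b - 5)*(b - 3)*(b + 3)*(b^2 - 2*b - 3) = (b - 5)*(b - 3)^2*(b + 3)*(b + 1)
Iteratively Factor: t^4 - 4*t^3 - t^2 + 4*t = (t + 1)*(t^3 - 5*t^2 + 4*t) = t*(t + 1)*(t^2 - 5*t + 4) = t*(t - 4)*(t + 1)*(t - 1)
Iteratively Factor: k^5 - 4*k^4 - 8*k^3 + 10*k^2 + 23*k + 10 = (k + 1)*(k^4 - 5*k^3 - 3*k^2 + 13*k + 10) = (k - 2)*(k + 1)*(k^3 - 3*k^2 - 9*k - 5) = (k - 5)*(k - 2)*(k + 1)*(k^2 + 2*k + 1) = (k - 5)*(k - 2)*(k + 1)^2*(k + 1)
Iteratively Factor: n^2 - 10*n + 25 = (n - 5)*(n - 5)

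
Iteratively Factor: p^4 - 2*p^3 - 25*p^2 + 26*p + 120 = (p + 2)*(p^3 - 4*p^2 - 17*p + 60) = (p + 2)*(p + 4)*(p^2 - 8*p + 15) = (p - 3)*(p + 2)*(p + 4)*(p - 5)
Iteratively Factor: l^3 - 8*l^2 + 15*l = (l)*(l^2 - 8*l + 15) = l*(l - 3)*(l - 5)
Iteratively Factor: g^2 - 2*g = (g)*(g - 2)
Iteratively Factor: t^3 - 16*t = (t + 4)*(t^2 - 4*t) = t*(t + 4)*(t - 4)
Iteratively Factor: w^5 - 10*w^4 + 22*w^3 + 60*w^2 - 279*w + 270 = (w - 2)*(w^4 - 8*w^3 + 6*w^2 + 72*w - 135) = (w - 3)*(w - 2)*(w^3 - 5*w^2 - 9*w + 45) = (w - 3)^2*(w - 2)*(w^2 - 2*w - 15) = (w - 5)*(w - 3)^2*(w - 2)*(w + 3)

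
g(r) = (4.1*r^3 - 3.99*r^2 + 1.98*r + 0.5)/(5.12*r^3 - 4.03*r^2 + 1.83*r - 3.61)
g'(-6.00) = 0.00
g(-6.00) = 0.82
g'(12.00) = 0.00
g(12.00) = 0.79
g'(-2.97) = -0.00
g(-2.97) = 0.83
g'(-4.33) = 0.00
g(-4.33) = 0.83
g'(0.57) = -0.77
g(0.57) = -0.37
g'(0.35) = -0.29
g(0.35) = -0.27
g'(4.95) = 0.00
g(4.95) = 0.78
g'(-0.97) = -0.42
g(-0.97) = 0.64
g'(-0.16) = -0.90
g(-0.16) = -0.02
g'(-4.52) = 0.00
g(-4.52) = 0.83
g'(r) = (-15.36*r^2 + 8.06*r - 1.83)*(4.1*r^3 - 3.99*r^2 + 1.98*r + 0.5)/(5.12*r^3 - 4.03*r^2 + 1.83*r - 3.61)^2 + (12.3*r^2 - 7.98*r + 1.98)/(5.12*r^3 - 4.03*r^2 + 1.83*r - 3.61)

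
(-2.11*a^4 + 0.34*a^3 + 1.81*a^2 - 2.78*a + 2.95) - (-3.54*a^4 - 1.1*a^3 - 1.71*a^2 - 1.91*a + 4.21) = 1.43*a^4 + 1.44*a^3 + 3.52*a^2 - 0.87*a - 1.26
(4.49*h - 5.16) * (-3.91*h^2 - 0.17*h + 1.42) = -17.5559*h^3 + 19.4123*h^2 + 7.253*h - 7.3272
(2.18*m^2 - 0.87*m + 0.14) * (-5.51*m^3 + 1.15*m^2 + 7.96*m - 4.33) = -12.0118*m^5 + 7.3007*m^4 + 15.5809*m^3 - 16.2036*m^2 + 4.8815*m - 0.6062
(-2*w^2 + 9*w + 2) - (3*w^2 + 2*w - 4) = -5*w^2 + 7*w + 6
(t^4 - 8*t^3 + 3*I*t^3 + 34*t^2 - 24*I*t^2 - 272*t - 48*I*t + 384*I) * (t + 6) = t^5 - 2*t^4 + 3*I*t^4 - 14*t^3 - 6*I*t^3 - 68*t^2 - 192*I*t^2 - 1632*t + 96*I*t + 2304*I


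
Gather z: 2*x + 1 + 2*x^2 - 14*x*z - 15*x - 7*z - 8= 2*x^2 - 13*x + z*(-14*x - 7) - 7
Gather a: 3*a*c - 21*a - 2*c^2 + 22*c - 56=a*(3*c - 21) - 2*c^2 + 22*c - 56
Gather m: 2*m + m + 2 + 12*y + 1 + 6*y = 3*m + 18*y + 3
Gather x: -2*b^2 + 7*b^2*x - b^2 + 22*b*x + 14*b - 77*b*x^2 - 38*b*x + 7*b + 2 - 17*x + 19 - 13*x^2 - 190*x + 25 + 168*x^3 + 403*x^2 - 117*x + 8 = -3*b^2 + 21*b + 168*x^3 + x^2*(390 - 77*b) + x*(7*b^2 - 16*b - 324) + 54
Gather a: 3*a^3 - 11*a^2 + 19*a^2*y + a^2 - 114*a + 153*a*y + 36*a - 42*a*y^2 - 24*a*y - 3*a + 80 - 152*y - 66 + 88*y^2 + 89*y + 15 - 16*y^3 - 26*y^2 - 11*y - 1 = 3*a^3 + a^2*(19*y - 10) + a*(-42*y^2 + 129*y - 81) - 16*y^3 + 62*y^2 - 74*y + 28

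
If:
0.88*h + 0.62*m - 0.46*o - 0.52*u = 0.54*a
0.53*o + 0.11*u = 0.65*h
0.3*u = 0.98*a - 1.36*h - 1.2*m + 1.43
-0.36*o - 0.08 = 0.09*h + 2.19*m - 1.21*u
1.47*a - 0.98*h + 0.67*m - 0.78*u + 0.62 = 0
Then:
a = -0.40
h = -0.57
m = 1.08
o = -1.04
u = 1.68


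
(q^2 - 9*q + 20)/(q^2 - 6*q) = (q^2 - 9*q + 20)/(q*(q - 6))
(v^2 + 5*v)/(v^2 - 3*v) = (v + 5)/(v - 3)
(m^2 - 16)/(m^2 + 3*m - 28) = (m + 4)/(m + 7)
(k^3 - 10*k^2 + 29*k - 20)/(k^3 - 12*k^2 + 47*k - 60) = (k - 1)/(k - 3)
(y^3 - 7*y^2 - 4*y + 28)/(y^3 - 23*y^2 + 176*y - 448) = (y^2 - 4)/(y^2 - 16*y + 64)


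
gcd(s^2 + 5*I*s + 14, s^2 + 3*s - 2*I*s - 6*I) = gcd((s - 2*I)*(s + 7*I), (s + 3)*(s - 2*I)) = s - 2*I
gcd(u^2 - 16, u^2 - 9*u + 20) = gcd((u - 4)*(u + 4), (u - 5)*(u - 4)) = u - 4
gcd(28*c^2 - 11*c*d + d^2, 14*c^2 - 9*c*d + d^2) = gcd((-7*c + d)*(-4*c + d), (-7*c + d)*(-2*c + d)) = 7*c - d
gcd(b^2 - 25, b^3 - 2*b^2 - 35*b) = b + 5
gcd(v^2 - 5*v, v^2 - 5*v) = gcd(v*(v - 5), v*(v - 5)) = v^2 - 5*v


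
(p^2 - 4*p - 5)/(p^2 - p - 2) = (p - 5)/(p - 2)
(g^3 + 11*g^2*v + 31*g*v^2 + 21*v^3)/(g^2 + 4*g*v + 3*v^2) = g + 7*v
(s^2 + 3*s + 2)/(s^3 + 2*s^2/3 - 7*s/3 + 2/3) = 3*(s + 1)/(3*s^2 - 4*s + 1)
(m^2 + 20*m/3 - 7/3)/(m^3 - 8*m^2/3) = (3*m^2 + 20*m - 7)/(m^2*(3*m - 8))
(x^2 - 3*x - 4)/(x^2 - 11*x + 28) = (x + 1)/(x - 7)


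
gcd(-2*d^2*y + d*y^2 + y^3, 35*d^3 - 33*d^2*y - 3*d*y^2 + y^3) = -d + y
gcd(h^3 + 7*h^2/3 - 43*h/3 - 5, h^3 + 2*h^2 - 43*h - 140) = h + 5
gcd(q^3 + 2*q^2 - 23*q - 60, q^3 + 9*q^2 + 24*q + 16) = q + 4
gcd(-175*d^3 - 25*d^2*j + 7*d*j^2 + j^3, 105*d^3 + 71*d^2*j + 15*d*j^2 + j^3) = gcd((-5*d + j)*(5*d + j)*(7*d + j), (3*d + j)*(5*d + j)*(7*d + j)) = 35*d^2 + 12*d*j + j^2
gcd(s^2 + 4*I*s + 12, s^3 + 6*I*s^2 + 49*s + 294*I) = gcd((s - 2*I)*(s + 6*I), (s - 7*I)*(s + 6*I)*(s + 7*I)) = s + 6*I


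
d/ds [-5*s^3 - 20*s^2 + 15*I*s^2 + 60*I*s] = -15*s^2 + s*(-40 + 30*I) + 60*I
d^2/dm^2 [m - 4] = 0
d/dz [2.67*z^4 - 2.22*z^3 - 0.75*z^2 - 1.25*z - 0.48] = 10.68*z^3 - 6.66*z^2 - 1.5*z - 1.25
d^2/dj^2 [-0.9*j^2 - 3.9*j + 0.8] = -1.80000000000000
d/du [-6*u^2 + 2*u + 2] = 2 - 12*u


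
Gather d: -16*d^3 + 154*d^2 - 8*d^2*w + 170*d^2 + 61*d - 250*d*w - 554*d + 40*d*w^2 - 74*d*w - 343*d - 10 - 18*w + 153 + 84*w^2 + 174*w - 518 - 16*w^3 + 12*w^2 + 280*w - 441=-16*d^3 + d^2*(324 - 8*w) + d*(40*w^2 - 324*w - 836) - 16*w^3 + 96*w^2 + 436*w - 816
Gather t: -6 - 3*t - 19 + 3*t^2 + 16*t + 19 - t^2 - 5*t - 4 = 2*t^2 + 8*t - 10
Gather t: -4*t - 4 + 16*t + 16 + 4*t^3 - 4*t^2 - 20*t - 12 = 4*t^3 - 4*t^2 - 8*t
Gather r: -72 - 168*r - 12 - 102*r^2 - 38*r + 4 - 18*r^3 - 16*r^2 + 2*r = -18*r^3 - 118*r^2 - 204*r - 80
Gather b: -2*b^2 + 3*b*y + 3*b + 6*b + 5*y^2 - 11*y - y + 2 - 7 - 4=-2*b^2 + b*(3*y + 9) + 5*y^2 - 12*y - 9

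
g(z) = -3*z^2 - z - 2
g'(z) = -6*z - 1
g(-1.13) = -4.70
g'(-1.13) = 5.78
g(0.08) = -2.10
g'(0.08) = -1.48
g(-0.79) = -3.08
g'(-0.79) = 3.74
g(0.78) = -4.61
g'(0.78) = -5.68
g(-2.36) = -16.35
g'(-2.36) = 13.16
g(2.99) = -31.81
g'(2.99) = -18.94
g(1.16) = -7.20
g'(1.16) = -7.96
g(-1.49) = -7.17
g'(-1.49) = 7.94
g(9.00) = -254.00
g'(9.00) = -55.00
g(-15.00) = -662.00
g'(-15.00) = 89.00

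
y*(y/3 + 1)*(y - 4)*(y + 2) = y^4/3 + y^3/3 - 14*y^2/3 - 8*y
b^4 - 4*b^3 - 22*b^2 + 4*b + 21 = (b - 7)*(b - 1)*(b + 1)*(b + 3)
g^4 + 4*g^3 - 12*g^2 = g^2*(g - 2)*(g + 6)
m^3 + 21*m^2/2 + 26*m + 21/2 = (m + 1/2)*(m + 3)*(m + 7)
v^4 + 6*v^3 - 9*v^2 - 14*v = v*(v - 2)*(v + 1)*(v + 7)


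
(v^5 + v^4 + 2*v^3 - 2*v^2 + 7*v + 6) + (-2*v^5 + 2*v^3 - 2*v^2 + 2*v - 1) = -v^5 + v^4 + 4*v^3 - 4*v^2 + 9*v + 5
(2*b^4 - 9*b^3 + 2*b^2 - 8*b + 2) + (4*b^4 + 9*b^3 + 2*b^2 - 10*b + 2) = 6*b^4 + 4*b^2 - 18*b + 4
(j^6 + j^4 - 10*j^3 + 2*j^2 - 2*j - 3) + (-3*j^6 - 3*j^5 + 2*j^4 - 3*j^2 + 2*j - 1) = -2*j^6 - 3*j^5 + 3*j^4 - 10*j^3 - j^2 - 4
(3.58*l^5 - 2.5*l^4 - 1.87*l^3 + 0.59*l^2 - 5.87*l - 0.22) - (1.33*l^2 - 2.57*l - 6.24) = 3.58*l^5 - 2.5*l^4 - 1.87*l^3 - 0.74*l^2 - 3.3*l + 6.02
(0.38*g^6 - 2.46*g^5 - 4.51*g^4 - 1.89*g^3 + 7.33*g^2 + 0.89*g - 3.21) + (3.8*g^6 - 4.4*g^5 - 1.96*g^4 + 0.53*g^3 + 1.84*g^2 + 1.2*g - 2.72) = 4.18*g^6 - 6.86*g^5 - 6.47*g^4 - 1.36*g^3 + 9.17*g^2 + 2.09*g - 5.93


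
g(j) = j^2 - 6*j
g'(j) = 2*j - 6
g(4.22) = -7.51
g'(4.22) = 2.44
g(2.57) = -8.82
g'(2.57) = -0.86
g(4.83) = -5.65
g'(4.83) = 3.66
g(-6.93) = 89.60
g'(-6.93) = -19.86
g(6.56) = 3.67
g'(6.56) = 7.12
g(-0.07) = 0.42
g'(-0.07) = -6.14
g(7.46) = 10.89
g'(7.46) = 8.92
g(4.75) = -5.94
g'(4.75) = 3.50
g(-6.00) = 72.00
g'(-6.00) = -18.00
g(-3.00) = 27.00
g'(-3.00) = -12.00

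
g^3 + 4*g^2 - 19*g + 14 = (g - 2)*(g - 1)*(g + 7)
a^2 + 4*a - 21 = (a - 3)*(a + 7)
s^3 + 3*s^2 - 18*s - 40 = (s - 4)*(s + 2)*(s + 5)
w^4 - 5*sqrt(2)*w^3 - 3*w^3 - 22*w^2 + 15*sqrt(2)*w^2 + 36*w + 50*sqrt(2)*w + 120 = (w - 5)*(w + 2)*(w - 6*sqrt(2))*(w + sqrt(2))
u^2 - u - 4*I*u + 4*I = (u - 1)*(u - 4*I)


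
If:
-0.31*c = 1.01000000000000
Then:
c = -3.26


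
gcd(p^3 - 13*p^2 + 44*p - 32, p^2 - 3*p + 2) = p - 1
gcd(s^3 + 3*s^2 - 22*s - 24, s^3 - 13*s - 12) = s^2 - 3*s - 4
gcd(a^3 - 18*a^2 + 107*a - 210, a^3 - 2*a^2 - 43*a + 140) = a - 5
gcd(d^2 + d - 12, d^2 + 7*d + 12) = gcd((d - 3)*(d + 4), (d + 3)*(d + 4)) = d + 4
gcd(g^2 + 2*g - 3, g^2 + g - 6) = g + 3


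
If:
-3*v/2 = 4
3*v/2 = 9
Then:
No Solution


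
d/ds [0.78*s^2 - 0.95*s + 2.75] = 1.56*s - 0.95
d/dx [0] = 0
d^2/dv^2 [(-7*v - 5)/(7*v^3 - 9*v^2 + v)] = 2*(-1029*v^5 - 147*v^4 + 2002*v^3 - 1320*v^2 + 135*v - 5)/(v^3*(343*v^6 - 1323*v^5 + 1848*v^4 - 1107*v^3 + 264*v^2 - 27*v + 1))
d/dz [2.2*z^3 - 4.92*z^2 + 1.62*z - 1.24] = 6.6*z^2 - 9.84*z + 1.62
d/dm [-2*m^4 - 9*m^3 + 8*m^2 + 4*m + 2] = -8*m^3 - 27*m^2 + 16*m + 4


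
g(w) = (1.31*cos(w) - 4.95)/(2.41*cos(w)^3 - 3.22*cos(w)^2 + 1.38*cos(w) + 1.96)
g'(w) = (1.31*cos(w) - 4.95)*(7.23*sin(w)*cos(w)^2 - 6.44*sin(w)*cos(w) + 1.38*sin(w))/(2.41*cos(w)^3 - 3.22*cos(w)^2 + 1.38*cos(w) + 1.96)^2 - 1.31*sin(w)/(2.41*cos(w)^3 - 3.22*cos(w)^2 + 1.38*cos(w) + 1.96)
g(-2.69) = 1.68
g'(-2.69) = 2.47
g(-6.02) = -1.50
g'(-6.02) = -0.44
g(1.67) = -2.84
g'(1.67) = -4.03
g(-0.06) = -1.44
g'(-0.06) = 0.10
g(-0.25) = -1.49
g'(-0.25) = 0.42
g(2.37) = 3.75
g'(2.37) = -15.57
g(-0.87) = -1.90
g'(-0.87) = 0.62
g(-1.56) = -2.50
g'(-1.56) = 2.32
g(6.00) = -1.51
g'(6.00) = 0.47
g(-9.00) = 1.62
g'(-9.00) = 2.19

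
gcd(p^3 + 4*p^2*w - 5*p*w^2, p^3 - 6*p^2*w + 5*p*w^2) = p^2 - p*w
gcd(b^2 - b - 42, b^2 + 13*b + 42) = b + 6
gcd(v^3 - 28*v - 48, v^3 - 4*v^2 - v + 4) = 1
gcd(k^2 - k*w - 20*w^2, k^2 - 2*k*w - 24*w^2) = k + 4*w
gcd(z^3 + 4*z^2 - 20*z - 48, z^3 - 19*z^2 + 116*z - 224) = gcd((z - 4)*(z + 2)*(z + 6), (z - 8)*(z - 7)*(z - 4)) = z - 4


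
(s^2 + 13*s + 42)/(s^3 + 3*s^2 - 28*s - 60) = (s + 7)/(s^2 - 3*s - 10)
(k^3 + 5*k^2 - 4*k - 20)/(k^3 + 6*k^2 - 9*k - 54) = (k^3 + 5*k^2 - 4*k - 20)/(k^3 + 6*k^2 - 9*k - 54)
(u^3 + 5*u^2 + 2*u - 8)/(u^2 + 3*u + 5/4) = 4*(u^3 + 5*u^2 + 2*u - 8)/(4*u^2 + 12*u + 5)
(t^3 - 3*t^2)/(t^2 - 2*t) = t*(t - 3)/(t - 2)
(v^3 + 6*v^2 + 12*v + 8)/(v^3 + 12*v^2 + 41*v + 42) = (v^2 + 4*v + 4)/(v^2 + 10*v + 21)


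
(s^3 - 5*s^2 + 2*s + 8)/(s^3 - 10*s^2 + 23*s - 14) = (s^2 - 3*s - 4)/(s^2 - 8*s + 7)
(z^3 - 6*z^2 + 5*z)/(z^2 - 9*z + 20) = z*(z - 1)/(z - 4)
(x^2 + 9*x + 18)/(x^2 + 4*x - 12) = (x + 3)/(x - 2)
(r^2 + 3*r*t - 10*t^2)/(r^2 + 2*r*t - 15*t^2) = (r - 2*t)/(r - 3*t)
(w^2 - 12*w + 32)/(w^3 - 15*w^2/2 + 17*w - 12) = 2*(w - 8)/(2*w^2 - 7*w + 6)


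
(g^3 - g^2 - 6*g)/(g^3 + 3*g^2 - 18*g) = (g + 2)/(g + 6)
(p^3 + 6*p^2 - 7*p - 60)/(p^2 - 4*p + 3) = (p^2 + 9*p + 20)/(p - 1)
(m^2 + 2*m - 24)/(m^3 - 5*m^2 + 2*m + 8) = (m + 6)/(m^2 - m - 2)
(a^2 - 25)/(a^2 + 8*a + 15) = (a - 5)/(a + 3)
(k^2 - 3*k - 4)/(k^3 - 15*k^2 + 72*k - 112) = (k + 1)/(k^2 - 11*k + 28)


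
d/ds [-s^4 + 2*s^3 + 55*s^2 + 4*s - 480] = -4*s^3 + 6*s^2 + 110*s + 4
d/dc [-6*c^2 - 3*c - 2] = -12*c - 3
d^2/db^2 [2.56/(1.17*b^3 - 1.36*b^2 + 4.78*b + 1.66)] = ((6.9632 - 17.9712*b)*(1.17*b^3 - 1.36*b^2 + 4.78*b + 1.66) + 2.56*(3.51*b^2 - 2.72*b + 4.78)*(7.02*b^2 - 5.44*b + 9.56))/(1.17*b^3 - 1.36*b^2 + 4.78*b + 1.66)^3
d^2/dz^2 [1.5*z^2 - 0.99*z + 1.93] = 3.00000000000000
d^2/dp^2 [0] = 0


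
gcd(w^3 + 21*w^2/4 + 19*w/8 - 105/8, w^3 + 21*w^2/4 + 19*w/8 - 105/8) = w^3 + 21*w^2/4 + 19*w/8 - 105/8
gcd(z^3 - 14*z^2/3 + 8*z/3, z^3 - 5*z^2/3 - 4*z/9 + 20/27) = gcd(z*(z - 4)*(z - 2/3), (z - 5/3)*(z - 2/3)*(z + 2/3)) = z - 2/3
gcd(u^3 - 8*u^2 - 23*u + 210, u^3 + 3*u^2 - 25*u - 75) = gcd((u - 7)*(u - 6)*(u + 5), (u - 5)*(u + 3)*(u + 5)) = u + 5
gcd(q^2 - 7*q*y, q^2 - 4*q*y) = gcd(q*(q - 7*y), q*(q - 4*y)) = q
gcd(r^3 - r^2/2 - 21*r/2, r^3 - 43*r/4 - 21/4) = r^2 - r/2 - 21/2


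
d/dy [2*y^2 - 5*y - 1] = 4*y - 5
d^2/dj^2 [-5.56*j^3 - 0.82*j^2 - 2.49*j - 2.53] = -33.36*j - 1.64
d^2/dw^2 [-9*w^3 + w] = -54*w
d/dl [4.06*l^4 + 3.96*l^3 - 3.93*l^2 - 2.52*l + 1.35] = 16.24*l^3 + 11.88*l^2 - 7.86*l - 2.52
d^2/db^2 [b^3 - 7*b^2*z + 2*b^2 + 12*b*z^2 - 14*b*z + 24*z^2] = 6*b - 14*z + 4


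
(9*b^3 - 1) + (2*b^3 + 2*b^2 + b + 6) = 11*b^3 + 2*b^2 + b + 5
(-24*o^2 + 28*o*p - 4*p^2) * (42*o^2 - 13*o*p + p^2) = -1008*o^4 + 1488*o^3*p - 556*o^2*p^2 + 80*o*p^3 - 4*p^4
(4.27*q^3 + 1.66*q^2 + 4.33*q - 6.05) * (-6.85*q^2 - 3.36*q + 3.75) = -29.2495*q^5 - 25.7182*q^4 - 19.2256*q^3 + 33.1187*q^2 + 36.5655*q - 22.6875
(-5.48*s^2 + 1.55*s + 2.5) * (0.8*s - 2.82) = -4.384*s^3 + 16.6936*s^2 - 2.371*s - 7.05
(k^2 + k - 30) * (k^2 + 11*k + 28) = k^4 + 12*k^3 + 9*k^2 - 302*k - 840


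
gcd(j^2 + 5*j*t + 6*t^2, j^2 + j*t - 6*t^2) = j + 3*t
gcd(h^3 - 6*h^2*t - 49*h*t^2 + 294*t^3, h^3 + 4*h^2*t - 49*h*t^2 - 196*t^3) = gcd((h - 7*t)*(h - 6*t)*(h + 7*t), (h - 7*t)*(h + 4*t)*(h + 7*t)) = -h^2 + 49*t^2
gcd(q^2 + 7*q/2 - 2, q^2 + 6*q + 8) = q + 4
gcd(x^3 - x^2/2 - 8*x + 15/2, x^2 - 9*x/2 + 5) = x - 5/2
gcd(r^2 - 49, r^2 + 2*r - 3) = 1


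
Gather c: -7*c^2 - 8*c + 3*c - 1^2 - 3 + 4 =-7*c^2 - 5*c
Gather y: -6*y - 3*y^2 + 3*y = -3*y^2 - 3*y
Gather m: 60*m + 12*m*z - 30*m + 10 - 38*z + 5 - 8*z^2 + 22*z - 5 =m*(12*z + 30) - 8*z^2 - 16*z + 10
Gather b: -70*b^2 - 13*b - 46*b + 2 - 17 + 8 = -70*b^2 - 59*b - 7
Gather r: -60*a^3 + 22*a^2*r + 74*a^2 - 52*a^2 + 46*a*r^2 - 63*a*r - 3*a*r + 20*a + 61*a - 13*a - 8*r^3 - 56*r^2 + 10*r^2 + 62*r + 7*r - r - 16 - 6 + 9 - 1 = -60*a^3 + 22*a^2 + 68*a - 8*r^3 + r^2*(46*a - 46) + r*(22*a^2 - 66*a + 68) - 14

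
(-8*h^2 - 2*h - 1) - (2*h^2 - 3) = -10*h^2 - 2*h + 2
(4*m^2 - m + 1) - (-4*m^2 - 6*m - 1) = 8*m^2 + 5*m + 2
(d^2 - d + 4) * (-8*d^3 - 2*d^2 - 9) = -8*d^5 + 6*d^4 - 30*d^3 - 17*d^2 + 9*d - 36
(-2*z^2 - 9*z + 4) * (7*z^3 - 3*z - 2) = -14*z^5 - 63*z^4 + 34*z^3 + 31*z^2 + 6*z - 8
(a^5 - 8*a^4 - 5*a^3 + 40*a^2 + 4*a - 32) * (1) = a^5 - 8*a^4 - 5*a^3 + 40*a^2 + 4*a - 32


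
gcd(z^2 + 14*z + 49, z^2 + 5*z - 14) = z + 7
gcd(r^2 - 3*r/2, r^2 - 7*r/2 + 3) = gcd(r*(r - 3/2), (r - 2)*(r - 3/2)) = r - 3/2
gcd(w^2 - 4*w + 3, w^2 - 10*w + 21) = w - 3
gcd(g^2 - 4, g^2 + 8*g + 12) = g + 2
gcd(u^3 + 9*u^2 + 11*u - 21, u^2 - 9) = u + 3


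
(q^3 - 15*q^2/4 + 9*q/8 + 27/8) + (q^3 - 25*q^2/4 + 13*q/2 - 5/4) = 2*q^3 - 10*q^2 + 61*q/8 + 17/8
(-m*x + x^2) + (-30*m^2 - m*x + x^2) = -30*m^2 - 2*m*x + 2*x^2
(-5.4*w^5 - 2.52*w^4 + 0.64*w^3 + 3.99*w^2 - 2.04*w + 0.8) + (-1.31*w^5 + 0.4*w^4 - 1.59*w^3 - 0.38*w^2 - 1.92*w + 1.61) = -6.71*w^5 - 2.12*w^4 - 0.95*w^3 + 3.61*w^2 - 3.96*w + 2.41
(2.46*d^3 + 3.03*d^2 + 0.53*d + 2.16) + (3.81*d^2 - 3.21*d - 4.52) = 2.46*d^3 + 6.84*d^2 - 2.68*d - 2.36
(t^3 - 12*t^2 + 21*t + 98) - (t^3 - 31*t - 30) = -12*t^2 + 52*t + 128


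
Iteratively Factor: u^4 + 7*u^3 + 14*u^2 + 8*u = (u + 2)*(u^3 + 5*u^2 + 4*u) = (u + 2)*(u + 4)*(u^2 + u) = (u + 1)*(u + 2)*(u + 4)*(u)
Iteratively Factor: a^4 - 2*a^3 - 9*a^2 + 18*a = (a + 3)*(a^3 - 5*a^2 + 6*a) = (a - 3)*(a + 3)*(a^2 - 2*a) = (a - 3)*(a - 2)*(a + 3)*(a)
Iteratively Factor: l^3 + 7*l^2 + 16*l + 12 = (l + 3)*(l^2 + 4*l + 4) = (l + 2)*(l + 3)*(l + 2)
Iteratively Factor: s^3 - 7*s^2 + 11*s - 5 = (s - 1)*(s^2 - 6*s + 5) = (s - 5)*(s - 1)*(s - 1)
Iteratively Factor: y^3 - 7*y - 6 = (y - 3)*(y^2 + 3*y + 2) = (y - 3)*(y + 1)*(y + 2)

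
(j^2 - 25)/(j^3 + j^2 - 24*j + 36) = (j^2 - 25)/(j^3 + j^2 - 24*j + 36)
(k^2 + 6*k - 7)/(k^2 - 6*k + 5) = (k + 7)/(k - 5)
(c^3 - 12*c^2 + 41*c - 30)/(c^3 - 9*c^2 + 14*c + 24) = (c^2 - 6*c + 5)/(c^2 - 3*c - 4)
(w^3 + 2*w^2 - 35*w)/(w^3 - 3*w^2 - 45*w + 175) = w/(w - 5)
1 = 1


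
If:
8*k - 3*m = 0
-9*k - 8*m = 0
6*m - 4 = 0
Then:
No Solution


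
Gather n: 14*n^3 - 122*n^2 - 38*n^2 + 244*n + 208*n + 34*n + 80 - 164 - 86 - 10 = 14*n^3 - 160*n^2 + 486*n - 180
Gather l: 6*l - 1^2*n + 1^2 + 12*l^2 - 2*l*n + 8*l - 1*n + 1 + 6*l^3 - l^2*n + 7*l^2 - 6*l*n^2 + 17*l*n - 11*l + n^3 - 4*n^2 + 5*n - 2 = 6*l^3 + l^2*(19 - n) + l*(-6*n^2 + 15*n + 3) + n^3 - 4*n^2 + 3*n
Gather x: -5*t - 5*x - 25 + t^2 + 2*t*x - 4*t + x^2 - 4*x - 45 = t^2 - 9*t + x^2 + x*(2*t - 9) - 70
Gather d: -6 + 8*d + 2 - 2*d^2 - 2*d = -2*d^2 + 6*d - 4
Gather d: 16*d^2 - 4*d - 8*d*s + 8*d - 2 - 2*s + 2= 16*d^2 + d*(4 - 8*s) - 2*s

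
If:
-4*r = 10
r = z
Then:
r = -5/2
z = -5/2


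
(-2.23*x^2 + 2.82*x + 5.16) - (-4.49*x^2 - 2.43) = 2.26*x^2 + 2.82*x + 7.59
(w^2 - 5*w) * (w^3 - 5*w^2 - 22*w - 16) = w^5 - 10*w^4 + 3*w^3 + 94*w^2 + 80*w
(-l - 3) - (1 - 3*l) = 2*l - 4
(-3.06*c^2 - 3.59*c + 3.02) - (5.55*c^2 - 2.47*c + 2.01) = -8.61*c^2 - 1.12*c + 1.01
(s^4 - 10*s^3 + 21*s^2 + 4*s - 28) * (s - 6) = s^5 - 16*s^4 + 81*s^3 - 122*s^2 - 52*s + 168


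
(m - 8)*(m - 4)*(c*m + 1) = c*m^3 - 12*c*m^2 + 32*c*m + m^2 - 12*m + 32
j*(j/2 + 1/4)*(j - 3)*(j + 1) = j^4/2 - 3*j^3/4 - 2*j^2 - 3*j/4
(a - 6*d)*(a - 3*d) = a^2 - 9*a*d + 18*d^2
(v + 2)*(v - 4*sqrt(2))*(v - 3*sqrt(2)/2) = v^3 - 11*sqrt(2)*v^2/2 + 2*v^2 - 11*sqrt(2)*v + 12*v + 24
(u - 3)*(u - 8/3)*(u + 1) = u^3 - 14*u^2/3 + 7*u/3 + 8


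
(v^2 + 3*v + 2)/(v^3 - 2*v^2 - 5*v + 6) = (v + 1)/(v^2 - 4*v + 3)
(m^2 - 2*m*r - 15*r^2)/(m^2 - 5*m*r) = (m + 3*r)/m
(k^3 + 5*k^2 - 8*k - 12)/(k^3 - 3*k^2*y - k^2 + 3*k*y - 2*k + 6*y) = (-k - 6)/(-k + 3*y)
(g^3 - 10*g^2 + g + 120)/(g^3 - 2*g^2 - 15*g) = (g - 8)/g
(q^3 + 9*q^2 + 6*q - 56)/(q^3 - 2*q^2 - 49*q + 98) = (q + 4)/(q - 7)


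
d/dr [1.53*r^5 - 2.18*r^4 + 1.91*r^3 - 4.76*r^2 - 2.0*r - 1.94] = 7.65*r^4 - 8.72*r^3 + 5.73*r^2 - 9.52*r - 2.0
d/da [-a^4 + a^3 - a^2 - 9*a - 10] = -4*a^3 + 3*a^2 - 2*a - 9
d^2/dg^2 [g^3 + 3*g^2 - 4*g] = 6*g + 6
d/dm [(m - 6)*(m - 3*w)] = 2*m - 3*w - 6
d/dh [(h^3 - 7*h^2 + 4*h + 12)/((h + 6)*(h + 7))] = (h^4 + 26*h^3 + 31*h^2 - 612*h + 12)/(h^4 + 26*h^3 + 253*h^2 + 1092*h + 1764)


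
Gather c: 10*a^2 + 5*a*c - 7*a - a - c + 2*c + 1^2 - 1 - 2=10*a^2 - 8*a + c*(5*a + 1) - 2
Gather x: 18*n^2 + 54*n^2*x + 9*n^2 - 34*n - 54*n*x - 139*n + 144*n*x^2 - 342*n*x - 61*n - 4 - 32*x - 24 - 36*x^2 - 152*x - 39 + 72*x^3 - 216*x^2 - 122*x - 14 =27*n^2 - 234*n + 72*x^3 + x^2*(144*n - 252) + x*(54*n^2 - 396*n - 306) - 81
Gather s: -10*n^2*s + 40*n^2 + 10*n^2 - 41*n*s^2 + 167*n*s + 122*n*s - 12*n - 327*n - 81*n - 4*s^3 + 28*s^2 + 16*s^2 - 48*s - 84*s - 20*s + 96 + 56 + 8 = 50*n^2 - 420*n - 4*s^3 + s^2*(44 - 41*n) + s*(-10*n^2 + 289*n - 152) + 160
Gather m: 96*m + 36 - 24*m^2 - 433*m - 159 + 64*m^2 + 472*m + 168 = 40*m^2 + 135*m + 45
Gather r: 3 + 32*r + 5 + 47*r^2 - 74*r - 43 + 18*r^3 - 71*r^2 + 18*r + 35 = 18*r^3 - 24*r^2 - 24*r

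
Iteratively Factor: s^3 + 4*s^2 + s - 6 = (s + 3)*(s^2 + s - 2) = (s - 1)*(s + 3)*(s + 2)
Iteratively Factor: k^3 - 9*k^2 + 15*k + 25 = (k + 1)*(k^2 - 10*k + 25) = (k - 5)*(k + 1)*(k - 5)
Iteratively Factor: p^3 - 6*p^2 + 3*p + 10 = (p + 1)*(p^2 - 7*p + 10) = (p - 5)*(p + 1)*(p - 2)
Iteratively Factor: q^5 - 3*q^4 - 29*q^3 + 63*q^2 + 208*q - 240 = (q - 1)*(q^4 - 2*q^3 - 31*q^2 + 32*q + 240) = (q - 1)*(q + 4)*(q^3 - 6*q^2 - 7*q + 60) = (q - 4)*(q - 1)*(q + 4)*(q^2 - 2*q - 15) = (q - 5)*(q - 4)*(q - 1)*(q + 4)*(q + 3)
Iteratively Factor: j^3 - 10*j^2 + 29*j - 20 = (j - 1)*(j^2 - 9*j + 20) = (j - 5)*(j - 1)*(j - 4)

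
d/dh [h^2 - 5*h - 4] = 2*h - 5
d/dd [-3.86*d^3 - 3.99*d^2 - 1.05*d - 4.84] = -11.58*d^2 - 7.98*d - 1.05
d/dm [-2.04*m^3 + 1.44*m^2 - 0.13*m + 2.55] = -6.12*m^2 + 2.88*m - 0.13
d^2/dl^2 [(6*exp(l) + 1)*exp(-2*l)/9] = 2*(3*exp(l) + 2)*exp(-2*l)/9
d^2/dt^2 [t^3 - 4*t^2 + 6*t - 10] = 6*t - 8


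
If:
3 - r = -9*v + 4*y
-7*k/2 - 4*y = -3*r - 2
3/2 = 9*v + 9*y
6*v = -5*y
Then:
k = -55/7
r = -17/2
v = -5/6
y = 1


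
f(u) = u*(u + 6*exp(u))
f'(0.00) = 6.00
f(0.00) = 0.00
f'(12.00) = 12694897.73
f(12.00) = 11718488.98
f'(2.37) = 221.04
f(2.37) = 157.73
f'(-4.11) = -8.53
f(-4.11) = 16.49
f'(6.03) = 17546.92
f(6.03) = 15076.93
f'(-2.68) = -6.05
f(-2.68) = 6.08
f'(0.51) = 16.11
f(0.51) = 5.36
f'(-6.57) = -13.19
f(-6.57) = 43.11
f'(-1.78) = -4.35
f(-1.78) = 1.37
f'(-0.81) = -1.11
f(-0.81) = -1.51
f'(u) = u*(6*exp(u) + 1) + u + 6*exp(u)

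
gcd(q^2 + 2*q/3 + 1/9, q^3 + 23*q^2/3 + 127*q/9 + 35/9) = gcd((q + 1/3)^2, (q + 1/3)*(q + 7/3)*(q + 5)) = q + 1/3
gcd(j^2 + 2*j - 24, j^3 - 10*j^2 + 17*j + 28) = j - 4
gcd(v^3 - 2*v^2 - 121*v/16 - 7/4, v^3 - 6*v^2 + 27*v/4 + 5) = v - 4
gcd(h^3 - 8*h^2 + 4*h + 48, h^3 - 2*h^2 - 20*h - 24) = h^2 - 4*h - 12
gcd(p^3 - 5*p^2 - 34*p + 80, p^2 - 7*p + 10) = p - 2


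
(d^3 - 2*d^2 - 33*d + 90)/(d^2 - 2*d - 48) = (d^2 - 8*d + 15)/(d - 8)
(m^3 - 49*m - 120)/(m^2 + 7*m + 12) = (m^2 - 3*m - 40)/(m + 4)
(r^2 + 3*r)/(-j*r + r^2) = (r + 3)/(-j + r)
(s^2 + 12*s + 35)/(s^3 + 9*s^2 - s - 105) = 1/(s - 3)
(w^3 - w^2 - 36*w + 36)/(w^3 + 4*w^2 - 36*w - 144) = (w - 1)/(w + 4)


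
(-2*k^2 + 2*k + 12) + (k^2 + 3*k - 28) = -k^2 + 5*k - 16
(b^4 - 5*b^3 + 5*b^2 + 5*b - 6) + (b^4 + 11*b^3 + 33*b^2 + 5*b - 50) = 2*b^4 + 6*b^3 + 38*b^2 + 10*b - 56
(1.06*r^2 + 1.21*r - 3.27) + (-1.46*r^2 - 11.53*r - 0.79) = -0.4*r^2 - 10.32*r - 4.06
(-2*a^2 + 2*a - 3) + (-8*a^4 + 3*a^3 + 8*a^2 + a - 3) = -8*a^4 + 3*a^3 + 6*a^2 + 3*a - 6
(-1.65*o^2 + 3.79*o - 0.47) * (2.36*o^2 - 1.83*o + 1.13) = -3.894*o^4 + 11.9639*o^3 - 9.9094*o^2 + 5.1428*o - 0.5311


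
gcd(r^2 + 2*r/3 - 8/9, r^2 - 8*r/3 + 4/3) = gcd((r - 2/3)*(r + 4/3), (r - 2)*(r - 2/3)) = r - 2/3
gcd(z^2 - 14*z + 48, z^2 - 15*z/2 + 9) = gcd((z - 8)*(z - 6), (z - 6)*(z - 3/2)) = z - 6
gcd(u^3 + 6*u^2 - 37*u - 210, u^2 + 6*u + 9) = 1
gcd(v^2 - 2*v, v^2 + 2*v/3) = v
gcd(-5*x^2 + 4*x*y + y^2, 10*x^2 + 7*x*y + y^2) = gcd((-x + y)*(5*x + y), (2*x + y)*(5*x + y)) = 5*x + y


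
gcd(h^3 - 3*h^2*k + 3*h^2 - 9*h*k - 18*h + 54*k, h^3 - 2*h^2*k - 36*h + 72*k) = h + 6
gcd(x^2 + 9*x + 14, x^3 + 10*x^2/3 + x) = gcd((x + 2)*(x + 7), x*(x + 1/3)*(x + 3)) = 1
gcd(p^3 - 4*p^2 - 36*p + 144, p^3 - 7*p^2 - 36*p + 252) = p^2 - 36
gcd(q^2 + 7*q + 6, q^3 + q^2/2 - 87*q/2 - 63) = q + 6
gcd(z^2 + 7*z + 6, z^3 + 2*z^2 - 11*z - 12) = z + 1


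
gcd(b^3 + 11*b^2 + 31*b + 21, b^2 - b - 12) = b + 3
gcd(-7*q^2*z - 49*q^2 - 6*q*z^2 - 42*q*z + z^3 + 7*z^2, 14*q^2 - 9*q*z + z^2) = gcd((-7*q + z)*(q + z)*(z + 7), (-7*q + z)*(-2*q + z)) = -7*q + z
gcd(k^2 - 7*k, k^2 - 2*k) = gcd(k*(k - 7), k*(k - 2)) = k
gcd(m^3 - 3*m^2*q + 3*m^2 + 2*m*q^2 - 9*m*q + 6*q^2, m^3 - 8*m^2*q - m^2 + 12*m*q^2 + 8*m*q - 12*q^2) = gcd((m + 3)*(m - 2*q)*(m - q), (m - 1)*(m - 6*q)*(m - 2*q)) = -m + 2*q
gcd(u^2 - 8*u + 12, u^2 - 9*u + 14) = u - 2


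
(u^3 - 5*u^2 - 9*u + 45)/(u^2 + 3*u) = u - 8 + 15/u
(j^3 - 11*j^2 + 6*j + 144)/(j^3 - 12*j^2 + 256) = (j^2 - 3*j - 18)/(j^2 - 4*j - 32)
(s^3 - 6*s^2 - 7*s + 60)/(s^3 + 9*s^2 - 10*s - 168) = (s^2 - 2*s - 15)/(s^2 + 13*s + 42)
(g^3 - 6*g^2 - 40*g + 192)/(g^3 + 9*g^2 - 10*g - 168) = (g - 8)/(g + 7)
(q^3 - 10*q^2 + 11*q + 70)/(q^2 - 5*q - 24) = (-q^3 + 10*q^2 - 11*q - 70)/(-q^2 + 5*q + 24)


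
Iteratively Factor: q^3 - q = (q - 1)*(q^2 + q) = (q - 1)*(q + 1)*(q)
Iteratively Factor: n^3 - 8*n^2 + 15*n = (n - 3)*(n^2 - 5*n) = n*(n - 3)*(n - 5)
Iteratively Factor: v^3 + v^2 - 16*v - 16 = (v - 4)*(v^2 + 5*v + 4) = (v - 4)*(v + 4)*(v + 1)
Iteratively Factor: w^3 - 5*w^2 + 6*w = (w)*(w^2 - 5*w + 6) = w*(w - 3)*(w - 2)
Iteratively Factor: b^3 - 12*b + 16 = (b + 4)*(b^2 - 4*b + 4) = (b - 2)*(b + 4)*(b - 2)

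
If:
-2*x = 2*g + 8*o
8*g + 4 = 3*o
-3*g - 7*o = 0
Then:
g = -28/65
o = 12/65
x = -4/13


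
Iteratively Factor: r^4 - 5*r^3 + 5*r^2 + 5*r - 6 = (r + 1)*(r^3 - 6*r^2 + 11*r - 6) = (r - 2)*(r + 1)*(r^2 - 4*r + 3) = (r - 3)*(r - 2)*(r + 1)*(r - 1)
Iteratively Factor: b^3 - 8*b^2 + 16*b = (b - 4)*(b^2 - 4*b) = (b - 4)^2*(b)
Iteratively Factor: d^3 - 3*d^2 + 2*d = (d - 1)*(d^2 - 2*d) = d*(d - 1)*(d - 2)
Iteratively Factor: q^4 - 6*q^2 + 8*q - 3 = (q - 1)*(q^3 + q^2 - 5*q + 3) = (q - 1)^2*(q^2 + 2*q - 3) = (q - 1)^3*(q + 3)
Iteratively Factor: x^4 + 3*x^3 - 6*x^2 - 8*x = (x + 4)*(x^3 - x^2 - 2*x) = (x - 2)*(x + 4)*(x^2 + x) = (x - 2)*(x + 1)*(x + 4)*(x)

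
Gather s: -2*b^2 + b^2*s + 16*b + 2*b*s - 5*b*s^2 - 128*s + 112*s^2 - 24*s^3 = -2*b^2 + 16*b - 24*s^3 + s^2*(112 - 5*b) + s*(b^2 + 2*b - 128)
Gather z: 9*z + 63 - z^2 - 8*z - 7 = -z^2 + z + 56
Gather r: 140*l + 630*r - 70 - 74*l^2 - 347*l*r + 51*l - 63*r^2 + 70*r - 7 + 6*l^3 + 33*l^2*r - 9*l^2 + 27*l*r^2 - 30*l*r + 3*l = 6*l^3 - 83*l^2 + 194*l + r^2*(27*l - 63) + r*(33*l^2 - 377*l + 700) - 77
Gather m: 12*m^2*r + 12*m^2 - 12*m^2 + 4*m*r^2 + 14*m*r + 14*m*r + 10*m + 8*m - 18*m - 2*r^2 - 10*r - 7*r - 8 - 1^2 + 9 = 12*m^2*r + m*(4*r^2 + 28*r) - 2*r^2 - 17*r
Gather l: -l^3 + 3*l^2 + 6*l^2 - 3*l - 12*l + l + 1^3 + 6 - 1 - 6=-l^3 + 9*l^2 - 14*l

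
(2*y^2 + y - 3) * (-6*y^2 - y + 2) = -12*y^4 - 8*y^3 + 21*y^2 + 5*y - 6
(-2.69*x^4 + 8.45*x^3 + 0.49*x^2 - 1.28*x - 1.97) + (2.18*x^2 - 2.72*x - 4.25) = -2.69*x^4 + 8.45*x^3 + 2.67*x^2 - 4.0*x - 6.22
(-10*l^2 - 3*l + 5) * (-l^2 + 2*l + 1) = 10*l^4 - 17*l^3 - 21*l^2 + 7*l + 5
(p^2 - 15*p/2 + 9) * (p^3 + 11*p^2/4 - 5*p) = p^5 - 19*p^4/4 - 133*p^3/8 + 249*p^2/4 - 45*p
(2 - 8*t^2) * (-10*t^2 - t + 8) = 80*t^4 + 8*t^3 - 84*t^2 - 2*t + 16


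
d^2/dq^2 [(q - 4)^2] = 2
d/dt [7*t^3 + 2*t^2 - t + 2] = 21*t^2 + 4*t - 1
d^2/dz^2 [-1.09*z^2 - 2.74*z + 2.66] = -2.18000000000000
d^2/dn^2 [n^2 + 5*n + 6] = 2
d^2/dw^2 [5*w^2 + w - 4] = 10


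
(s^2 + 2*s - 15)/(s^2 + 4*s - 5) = (s - 3)/(s - 1)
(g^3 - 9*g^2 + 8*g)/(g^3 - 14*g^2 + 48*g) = (g - 1)/(g - 6)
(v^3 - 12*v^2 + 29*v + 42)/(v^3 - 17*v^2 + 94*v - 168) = (v + 1)/(v - 4)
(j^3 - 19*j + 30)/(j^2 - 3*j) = j + 3 - 10/j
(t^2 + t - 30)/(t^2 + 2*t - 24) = (t - 5)/(t - 4)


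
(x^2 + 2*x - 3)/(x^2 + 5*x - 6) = (x + 3)/(x + 6)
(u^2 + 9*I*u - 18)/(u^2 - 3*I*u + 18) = (u + 6*I)/(u - 6*I)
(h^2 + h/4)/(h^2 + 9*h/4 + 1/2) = h/(h + 2)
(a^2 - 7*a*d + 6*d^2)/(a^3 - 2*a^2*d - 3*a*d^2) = (-a^2 + 7*a*d - 6*d^2)/(a*(-a^2 + 2*a*d + 3*d^2))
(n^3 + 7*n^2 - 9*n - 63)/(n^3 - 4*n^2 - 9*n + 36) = (n + 7)/(n - 4)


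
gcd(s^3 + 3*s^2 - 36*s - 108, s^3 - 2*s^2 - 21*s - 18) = s^2 - 3*s - 18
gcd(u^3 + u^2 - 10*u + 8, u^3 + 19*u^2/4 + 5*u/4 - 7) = u^2 + 3*u - 4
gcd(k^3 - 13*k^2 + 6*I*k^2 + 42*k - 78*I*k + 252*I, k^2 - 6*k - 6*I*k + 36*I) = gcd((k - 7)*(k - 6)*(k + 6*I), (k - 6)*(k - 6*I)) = k - 6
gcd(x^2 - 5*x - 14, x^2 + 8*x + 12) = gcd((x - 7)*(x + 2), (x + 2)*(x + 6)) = x + 2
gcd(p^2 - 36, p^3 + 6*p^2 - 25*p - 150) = p + 6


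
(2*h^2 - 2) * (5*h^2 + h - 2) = 10*h^4 + 2*h^3 - 14*h^2 - 2*h + 4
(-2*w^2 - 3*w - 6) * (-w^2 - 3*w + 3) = 2*w^4 + 9*w^3 + 9*w^2 + 9*w - 18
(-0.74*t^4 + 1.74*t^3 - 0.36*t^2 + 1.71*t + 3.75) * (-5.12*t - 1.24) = 3.7888*t^5 - 7.9912*t^4 - 0.3144*t^3 - 8.3088*t^2 - 21.3204*t - 4.65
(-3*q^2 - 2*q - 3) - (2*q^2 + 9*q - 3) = -5*q^2 - 11*q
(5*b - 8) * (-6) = 48 - 30*b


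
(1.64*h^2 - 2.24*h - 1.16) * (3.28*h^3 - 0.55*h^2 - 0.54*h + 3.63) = 5.3792*h^5 - 8.2492*h^4 - 3.4584*h^3 + 7.8008*h^2 - 7.5048*h - 4.2108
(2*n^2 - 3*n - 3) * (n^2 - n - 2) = 2*n^4 - 5*n^3 - 4*n^2 + 9*n + 6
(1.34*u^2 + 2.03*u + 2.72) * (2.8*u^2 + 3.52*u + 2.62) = 3.752*u^4 + 10.4008*u^3 + 18.2724*u^2 + 14.893*u + 7.1264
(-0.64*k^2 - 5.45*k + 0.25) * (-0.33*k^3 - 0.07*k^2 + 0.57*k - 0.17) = 0.2112*k^5 + 1.8433*k^4 - 0.0657999999999999*k^3 - 3.0152*k^2 + 1.069*k - 0.0425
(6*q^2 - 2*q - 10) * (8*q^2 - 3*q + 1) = 48*q^4 - 34*q^3 - 68*q^2 + 28*q - 10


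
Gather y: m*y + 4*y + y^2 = y^2 + y*(m + 4)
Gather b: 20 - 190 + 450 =280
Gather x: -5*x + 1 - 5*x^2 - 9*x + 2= -5*x^2 - 14*x + 3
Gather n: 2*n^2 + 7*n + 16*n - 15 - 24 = 2*n^2 + 23*n - 39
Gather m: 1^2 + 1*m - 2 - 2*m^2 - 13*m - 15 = -2*m^2 - 12*m - 16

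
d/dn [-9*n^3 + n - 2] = 1 - 27*n^2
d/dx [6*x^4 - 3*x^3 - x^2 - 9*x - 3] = 24*x^3 - 9*x^2 - 2*x - 9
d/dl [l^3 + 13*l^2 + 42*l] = 3*l^2 + 26*l + 42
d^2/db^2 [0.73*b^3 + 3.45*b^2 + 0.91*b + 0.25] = 4.38*b + 6.9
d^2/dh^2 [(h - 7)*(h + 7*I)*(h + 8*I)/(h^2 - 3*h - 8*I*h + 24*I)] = (h^3*(-504 - 184*I) + h^2*(5664 + 576*I) + h*(-25632 - 10752*I) + 1568 + 33792*I)/(h^6 + h^5*(-9 - 24*I) + h^4*(-165 + 216*I) + h^3*(1701 - 136*I) + h^2*(-5184 - 3960*I) + h*(5184 + 13824*I) - 13824*I)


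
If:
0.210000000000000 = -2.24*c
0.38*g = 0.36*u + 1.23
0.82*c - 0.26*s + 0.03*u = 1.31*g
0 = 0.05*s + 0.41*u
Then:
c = -0.09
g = 7.68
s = -38.44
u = 4.69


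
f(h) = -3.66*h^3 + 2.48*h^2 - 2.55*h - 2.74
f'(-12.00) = -1643.19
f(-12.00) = 6709.46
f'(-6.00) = -427.59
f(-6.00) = 892.40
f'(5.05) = -257.52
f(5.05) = -423.73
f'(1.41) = -17.39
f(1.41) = -11.66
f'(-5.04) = -306.46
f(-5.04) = 541.68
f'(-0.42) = -6.57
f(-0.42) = -0.96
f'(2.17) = -43.49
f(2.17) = -33.99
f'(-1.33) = -28.57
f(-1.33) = 13.65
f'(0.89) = -6.83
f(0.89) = -5.63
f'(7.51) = -584.57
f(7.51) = -1432.27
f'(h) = -10.98*h^2 + 4.96*h - 2.55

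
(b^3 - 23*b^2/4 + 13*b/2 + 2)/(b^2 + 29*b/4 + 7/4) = (b^2 - 6*b + 8)/(b + 7)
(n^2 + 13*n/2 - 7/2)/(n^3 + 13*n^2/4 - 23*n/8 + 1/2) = 4*(n + 7)/(4*n^2 + 15*n - 4)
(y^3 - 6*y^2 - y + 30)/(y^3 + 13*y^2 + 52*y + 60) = (y^2 - 8*y + 15)/(y^2 + 11*y + 30)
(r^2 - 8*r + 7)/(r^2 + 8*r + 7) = (r^2 - 8*r + 7)/(r^2 + 8*r + 7)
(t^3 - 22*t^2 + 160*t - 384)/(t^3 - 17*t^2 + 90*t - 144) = (t - 8)/(t - 3)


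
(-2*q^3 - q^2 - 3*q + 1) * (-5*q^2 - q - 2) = 10*q^5 + 7*q^4 + 20*q^3 + 5*q - 2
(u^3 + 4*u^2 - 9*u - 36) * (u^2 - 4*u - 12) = u^5 - 37*u^3 - 48*u^2 + 252*u + 432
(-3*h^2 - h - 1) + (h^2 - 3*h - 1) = -2*h^2 - 4*h - 2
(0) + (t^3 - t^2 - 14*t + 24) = t^3 - t^2 - 14*t + 24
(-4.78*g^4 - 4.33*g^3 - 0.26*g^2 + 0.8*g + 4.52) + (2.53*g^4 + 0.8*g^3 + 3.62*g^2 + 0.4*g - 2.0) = -2.25*g^4 - 3.53*g^3 + 3.36*g^2 + 1.2*g + 2.52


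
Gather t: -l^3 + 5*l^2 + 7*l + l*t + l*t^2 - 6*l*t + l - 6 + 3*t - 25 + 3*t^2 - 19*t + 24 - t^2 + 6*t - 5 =-l^3 + 5*l^2 + 8*l + t^2*(l + 2) + t*(-5*l - 10) - 12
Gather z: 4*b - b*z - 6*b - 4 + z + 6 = -2*b + z*(1 - b) + 2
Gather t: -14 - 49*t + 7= -49*t - 7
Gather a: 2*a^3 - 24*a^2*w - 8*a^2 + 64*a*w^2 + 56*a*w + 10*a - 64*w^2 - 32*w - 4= 2*a^3 + a^2*(-24*w - 8) + a*(64*w^2 + 56*w + 10) - 64*w^2 - 32*w - 4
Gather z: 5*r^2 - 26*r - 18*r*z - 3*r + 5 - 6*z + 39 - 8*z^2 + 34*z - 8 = 5*r^2 - 29*r - 8*z^2 + z*(28 - 18*r) + 36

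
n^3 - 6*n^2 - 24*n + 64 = (n - 8)*(n - 2)*(n + 4)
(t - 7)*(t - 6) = t^2 - 13*t + 42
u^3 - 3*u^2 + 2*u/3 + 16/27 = (u - 8/3)*(u - 2/3)*(u + 1/3)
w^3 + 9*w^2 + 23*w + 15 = (w + 1)*(w + 3)*(w + 5)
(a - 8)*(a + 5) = a^2 - 3*a - 40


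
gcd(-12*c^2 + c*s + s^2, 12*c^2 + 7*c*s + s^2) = 4*c + s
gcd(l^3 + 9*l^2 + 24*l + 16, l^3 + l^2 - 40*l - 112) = l^2 + 8*l + 16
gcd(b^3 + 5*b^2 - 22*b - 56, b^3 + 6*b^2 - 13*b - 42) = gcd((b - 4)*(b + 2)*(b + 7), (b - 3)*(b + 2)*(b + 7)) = b^2 + 9*b + 14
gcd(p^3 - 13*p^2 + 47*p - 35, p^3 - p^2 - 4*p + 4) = p - 1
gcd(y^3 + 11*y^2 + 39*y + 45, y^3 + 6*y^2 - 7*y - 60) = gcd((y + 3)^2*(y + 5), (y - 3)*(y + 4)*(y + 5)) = y + 5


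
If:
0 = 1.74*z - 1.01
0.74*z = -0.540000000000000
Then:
No Solution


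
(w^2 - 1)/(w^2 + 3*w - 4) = (w + 1)/(w + 4)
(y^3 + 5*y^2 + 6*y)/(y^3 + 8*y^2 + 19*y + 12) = y*(y + 2)/(y^2 + 5*y + 4)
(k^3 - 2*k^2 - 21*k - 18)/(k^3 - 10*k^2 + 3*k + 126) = (k + 1)/(k - 7)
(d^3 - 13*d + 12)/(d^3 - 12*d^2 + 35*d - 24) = (d + 4)/(d - 8)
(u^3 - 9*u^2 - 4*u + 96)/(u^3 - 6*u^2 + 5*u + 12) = (u^2 - 5*u - 24)/(u^2 - 2*u - 3)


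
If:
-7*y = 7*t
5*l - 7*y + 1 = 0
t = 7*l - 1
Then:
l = 1/9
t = -2/9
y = 2/9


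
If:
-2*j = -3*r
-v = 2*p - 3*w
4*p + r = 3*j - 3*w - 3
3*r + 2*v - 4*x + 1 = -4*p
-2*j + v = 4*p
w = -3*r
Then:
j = 9/41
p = -12/41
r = 6/41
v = -30/41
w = -18/41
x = -49/164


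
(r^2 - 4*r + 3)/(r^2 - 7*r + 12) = (r - 1)/(r - 4)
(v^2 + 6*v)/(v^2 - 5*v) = (v + 6)/(v - 5)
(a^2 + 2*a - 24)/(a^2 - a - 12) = (a + 6)/(a + 3)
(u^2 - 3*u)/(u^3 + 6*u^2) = (u - 3)/(u*(u + 6))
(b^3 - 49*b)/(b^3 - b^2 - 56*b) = (b - 7)/(b - 8)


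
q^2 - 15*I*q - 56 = (q - 8*I)*(q - 7*I)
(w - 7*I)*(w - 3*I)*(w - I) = w^3 - 11*I*w^2 - 31*w + 21*I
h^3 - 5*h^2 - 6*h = h*(h - 6)*(h + 1)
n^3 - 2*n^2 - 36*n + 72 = (n - 6)*(n - 2)*(n + 6)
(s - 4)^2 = s^2 - 8*s + 16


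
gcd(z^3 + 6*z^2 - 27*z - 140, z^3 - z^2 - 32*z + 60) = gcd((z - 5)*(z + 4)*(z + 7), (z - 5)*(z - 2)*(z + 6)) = z - 5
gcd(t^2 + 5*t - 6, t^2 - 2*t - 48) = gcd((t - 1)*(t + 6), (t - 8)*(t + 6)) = t + 6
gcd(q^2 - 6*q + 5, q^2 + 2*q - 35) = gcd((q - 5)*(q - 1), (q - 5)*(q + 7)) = q - 5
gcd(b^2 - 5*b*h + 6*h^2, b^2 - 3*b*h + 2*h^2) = b - 2*h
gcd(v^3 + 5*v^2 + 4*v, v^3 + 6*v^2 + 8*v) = v^2 + 4*v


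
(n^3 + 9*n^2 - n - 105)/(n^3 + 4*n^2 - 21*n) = (n + 5)/n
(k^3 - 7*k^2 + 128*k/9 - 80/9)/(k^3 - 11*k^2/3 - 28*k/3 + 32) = (9*k^2 - 27*k + 20)/(3*(3*k^2 + k - 24))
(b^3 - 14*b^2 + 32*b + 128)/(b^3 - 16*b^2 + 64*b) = (b + 2)/b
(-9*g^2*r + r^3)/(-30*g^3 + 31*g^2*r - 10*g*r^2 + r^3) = r*(3*g + r)/(10*g^2 - 7*g*r + r^2)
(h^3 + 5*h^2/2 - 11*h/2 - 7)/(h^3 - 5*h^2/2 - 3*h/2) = (-2*h^3 - 5*h^2 + 11*h + 14)/(h*(-2*h^2 + 5*h + 3))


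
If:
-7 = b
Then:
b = -7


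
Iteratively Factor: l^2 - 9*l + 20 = (l - 5)*(l - 4)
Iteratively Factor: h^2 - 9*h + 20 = (h - 5)*(h - 4)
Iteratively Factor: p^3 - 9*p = (p - 3)*(p^2 + 3*p) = p*(p - 3)*(p + 3)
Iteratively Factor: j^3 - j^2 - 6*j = (j + 2)*(j^2 - 3*j) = (j - 3)*(j + 2)*(j)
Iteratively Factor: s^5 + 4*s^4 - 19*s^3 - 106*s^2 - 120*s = (s - 5)*(s^4 + 9*s^3 + 26*s^2 + 24*s) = (s - 5)*(s + 3)*(s^3 + 6*s^2 + 8*s) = (s - 5)*(s + 3)*(s + 4)*(s^2 + 2*s) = (s - 5)*(s + 2)*(s + 3)*(s + 4)*(s)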